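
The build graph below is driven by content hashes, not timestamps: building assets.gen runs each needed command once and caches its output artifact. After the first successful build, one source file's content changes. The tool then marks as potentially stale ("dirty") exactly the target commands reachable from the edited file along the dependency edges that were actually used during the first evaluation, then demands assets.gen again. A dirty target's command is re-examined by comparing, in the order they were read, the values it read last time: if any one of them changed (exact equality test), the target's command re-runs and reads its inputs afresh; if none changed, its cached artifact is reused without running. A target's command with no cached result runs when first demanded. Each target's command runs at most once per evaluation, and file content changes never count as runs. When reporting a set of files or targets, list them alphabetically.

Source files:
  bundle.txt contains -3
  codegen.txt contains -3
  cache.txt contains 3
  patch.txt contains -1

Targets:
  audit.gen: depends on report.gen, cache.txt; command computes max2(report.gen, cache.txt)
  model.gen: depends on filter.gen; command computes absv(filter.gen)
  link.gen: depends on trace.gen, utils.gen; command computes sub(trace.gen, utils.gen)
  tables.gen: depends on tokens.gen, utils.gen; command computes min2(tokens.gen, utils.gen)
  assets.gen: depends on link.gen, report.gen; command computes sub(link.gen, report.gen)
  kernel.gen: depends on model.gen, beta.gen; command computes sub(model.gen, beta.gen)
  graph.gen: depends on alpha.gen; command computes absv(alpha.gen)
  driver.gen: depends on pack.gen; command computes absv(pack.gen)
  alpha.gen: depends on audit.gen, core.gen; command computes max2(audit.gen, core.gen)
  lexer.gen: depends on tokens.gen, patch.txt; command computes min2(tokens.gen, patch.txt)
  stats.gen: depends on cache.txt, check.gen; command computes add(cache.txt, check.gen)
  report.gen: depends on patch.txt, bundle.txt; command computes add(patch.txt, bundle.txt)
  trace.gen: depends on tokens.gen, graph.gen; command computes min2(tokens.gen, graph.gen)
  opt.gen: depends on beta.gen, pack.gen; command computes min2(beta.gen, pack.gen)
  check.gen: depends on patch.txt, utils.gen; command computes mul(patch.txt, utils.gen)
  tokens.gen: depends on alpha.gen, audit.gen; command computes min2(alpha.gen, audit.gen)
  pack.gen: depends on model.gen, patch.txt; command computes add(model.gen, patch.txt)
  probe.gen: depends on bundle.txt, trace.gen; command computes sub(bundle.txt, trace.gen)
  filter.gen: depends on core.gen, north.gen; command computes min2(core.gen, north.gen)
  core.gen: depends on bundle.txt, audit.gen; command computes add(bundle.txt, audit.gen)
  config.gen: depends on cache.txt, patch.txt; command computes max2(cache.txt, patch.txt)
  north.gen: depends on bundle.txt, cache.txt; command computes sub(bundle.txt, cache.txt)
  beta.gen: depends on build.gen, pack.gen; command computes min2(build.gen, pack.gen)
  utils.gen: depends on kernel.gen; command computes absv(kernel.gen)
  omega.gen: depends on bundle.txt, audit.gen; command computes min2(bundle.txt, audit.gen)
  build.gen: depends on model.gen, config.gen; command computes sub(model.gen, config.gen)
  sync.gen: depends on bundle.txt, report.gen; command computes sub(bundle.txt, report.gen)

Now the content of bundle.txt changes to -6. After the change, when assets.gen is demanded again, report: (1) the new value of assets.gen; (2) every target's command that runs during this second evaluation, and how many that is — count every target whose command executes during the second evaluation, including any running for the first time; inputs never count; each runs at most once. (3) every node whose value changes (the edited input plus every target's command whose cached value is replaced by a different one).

assets.gen now evaluates to 7.
Run set: alpha.gen, assets.gen, audit.gen, beta.gen, build.gen, core.gen, filter.gen, kernel.gen, model.gen, north.gen, pack.gen, report.gen (12 run).
Changed values: assets.gen, beta.gen, build.gen, bundle.txt, core.gen, filter.gen, model.gen, north.gen, pack.gen, report.gen.
The important point: at tokens.gen every value read last time is unchanged, so the dirty flag clears without a run.

Initial pass — values computed on the first demand:
  config.gen = max2(3, -1) = 3
  north.gen = sub(-3, 3) = -6
  report.gen = add(-1, -3) = -4
  audit.gen = max2(-4, 3) = 3
  core.gen = add(-3, 3) = 0
  alpha.gen = max2(3, 0) = 3
  filter.gen = min2(0, -6) = -6
  graph.gen = absv(3) = 3
  model.gen = absv(-6) = 6
  build.gen = sub(6, 3) = 3
  pack.gen = add(6, -1) = 5
  beta.gen = min2(3, 5) = 3
  kernel.gen = sub(6, 3) = 3
  tokens.gen = min2(3, 3) = 3
  trace.gen = min2(3, 3) = 3
  utils.gen = absv(3) = 3
  link.gen = sub(3, 3) = 0
  assets.gen = sub(0, -4) = 4

Second demand — change propagation:
  north.gen: re-runs because bundle.txt -3->-6; new result -9.
  report.gen: re-runs because bundle.txt -3->-6; new result -7.
  audit.gen: re-runs because report.gen -4->-7; new result 3 (unchanged).
  core.gen: re-runs because bundle.txt -3->-6; new result -3.
  alpha.gen: re-runs because core.gen 0->-3; new result 3 (unchanged).
  filter.gen: re-runs because core.gen 0->-3; north.gen -6->-9; new result -9.
  graph.gen: re-examined; everything it read last time is the same (alpha.gen unchanged) — cache 3 kept, no run.
  model.gen: re-runs because filter.gen -6->-9; new result 9.
  build.gen: re-runs because model.gen 6->9; new result 6.
  pack.gen: re-runs because model.gen 6->9; new result 8.
  beta.gen: re-runs because build.gen 3->6; pack.gen 5->8; new result 6.
  kernel.gen: re-runs because model.gen 6->9; beta.gen 3->6; new result 3 (unchanged).
  tokens.gen: re-examined; everything it read last time is the same (alpha.gen unchanged, audit.gen unchanged) — cache 3 kept, no run.
  trace.gen: re-examined; everything it read last time is the same (tokens.gen unchanged, graph.gen unchanged) — cache 3 kept, no run.
  utils.gen: re-examined; everything it read last time is the same (kernel.gen unchanged) — cache 3 kept, no run.
  link.gen: re-examined; everything it read last time is the same (trace.gen unchanged, utils.gen unchanged) — cache 0 kept, no run.
  assets.gen: re-runs because report.gen -4->-7; new result 7.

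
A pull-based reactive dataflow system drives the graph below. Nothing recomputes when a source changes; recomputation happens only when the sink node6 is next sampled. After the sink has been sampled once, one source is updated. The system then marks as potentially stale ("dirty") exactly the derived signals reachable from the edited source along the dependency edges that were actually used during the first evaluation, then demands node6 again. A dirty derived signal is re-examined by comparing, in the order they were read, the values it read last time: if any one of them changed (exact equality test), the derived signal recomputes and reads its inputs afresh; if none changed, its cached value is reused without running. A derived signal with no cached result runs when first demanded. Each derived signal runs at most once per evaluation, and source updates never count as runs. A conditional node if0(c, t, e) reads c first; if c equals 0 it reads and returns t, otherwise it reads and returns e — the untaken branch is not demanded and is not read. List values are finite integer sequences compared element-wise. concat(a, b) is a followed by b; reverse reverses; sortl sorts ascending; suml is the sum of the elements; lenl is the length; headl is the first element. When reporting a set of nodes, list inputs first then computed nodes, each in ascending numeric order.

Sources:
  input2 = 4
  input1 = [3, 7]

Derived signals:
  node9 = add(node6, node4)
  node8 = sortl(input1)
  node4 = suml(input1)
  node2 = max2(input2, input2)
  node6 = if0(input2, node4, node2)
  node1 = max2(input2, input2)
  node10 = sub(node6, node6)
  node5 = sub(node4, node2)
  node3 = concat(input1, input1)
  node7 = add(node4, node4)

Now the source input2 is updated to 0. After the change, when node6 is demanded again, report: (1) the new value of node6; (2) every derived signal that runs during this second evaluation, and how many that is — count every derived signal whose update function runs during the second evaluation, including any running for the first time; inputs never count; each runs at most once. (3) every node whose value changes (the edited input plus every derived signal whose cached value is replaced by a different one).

First evaluation (everything demanded from the output):
  node2 = max2(4, 4) = 4
  node6 = if0(input2=4 -> else branch node2) = 4

Propagation after the edit:
  node2: marked dirty but never re-examined — demand shifted away from it.
  node4: demanded for the first time — runs, produces 10.
  node6: runs — input2 4->0; result 10.

Key observation: a condition flipped, so demand moved to the other branch — node2 is never re-examined.

New value of node6: 10.
Derived signals that run: node4, node6 — 2 in total.
Values that change: input2, node6.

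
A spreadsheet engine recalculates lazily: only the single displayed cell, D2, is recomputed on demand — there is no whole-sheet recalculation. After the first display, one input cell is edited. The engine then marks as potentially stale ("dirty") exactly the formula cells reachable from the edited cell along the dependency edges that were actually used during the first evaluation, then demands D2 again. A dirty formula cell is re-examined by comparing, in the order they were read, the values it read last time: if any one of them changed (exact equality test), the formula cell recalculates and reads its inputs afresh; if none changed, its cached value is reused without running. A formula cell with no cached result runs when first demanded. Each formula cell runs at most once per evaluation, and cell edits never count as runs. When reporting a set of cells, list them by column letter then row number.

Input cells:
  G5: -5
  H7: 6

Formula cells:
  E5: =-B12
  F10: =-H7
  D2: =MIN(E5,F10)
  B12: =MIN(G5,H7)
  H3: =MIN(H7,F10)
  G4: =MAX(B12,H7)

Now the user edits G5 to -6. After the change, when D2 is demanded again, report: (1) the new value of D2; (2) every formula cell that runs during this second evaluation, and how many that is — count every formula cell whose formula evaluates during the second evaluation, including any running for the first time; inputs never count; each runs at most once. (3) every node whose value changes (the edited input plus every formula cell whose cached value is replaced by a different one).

First evaluation (everything demanded from the output):
  B12 = MIN(-5, 6) = -5
  E5 = -(-5) = 5
  F10 = -(6) = -6
  D2 = MIN(5, -6) = -6

Propagation after the edit:
  B12: runs — G5 -5->-6; result -6.
  E5: runs — B12 -5->-6; result 6.
  D2: runs — E5 5->6; result -6 (same value as before).

New value of D2: -6.
Formula cells that run: B12, D2, E5 — 3 in total.
Values that change: B12, E5, G5.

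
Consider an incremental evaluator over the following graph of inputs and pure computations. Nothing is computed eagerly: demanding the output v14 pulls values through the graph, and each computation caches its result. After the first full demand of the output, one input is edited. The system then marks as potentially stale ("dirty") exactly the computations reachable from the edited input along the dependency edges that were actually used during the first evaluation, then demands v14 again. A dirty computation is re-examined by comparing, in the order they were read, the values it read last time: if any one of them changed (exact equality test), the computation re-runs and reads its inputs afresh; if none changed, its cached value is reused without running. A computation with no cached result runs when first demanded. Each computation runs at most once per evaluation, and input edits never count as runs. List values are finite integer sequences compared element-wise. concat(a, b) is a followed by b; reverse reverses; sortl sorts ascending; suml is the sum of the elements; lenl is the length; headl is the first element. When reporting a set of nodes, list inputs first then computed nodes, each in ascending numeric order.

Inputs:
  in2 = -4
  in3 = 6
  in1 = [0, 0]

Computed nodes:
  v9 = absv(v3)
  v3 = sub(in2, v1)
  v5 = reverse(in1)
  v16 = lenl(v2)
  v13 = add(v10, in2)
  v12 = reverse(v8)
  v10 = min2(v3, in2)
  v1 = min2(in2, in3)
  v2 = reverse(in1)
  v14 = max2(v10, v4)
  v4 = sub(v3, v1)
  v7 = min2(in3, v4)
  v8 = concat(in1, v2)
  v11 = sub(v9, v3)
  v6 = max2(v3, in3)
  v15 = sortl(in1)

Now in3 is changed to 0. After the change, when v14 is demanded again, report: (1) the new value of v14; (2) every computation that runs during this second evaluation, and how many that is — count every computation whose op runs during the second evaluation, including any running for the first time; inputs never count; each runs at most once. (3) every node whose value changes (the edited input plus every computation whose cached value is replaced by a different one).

Initial pass — values computed on the first demand:
  v1 = min2(-4, 6) = -4
  v3 = sub(-4, -4) = 0
  v4 = sub(0, -4) = 4
  v10 = min2(0, -4) = -4
  v14 = max2(-4, 4) = 4

Second demand — change propagation:
  v1: re-runs because in3 6->0; new result -4 (unchanged).
  v3: re-examined; everything it read last time is the same (in2 unchanged, v1 unchanged) — cache 0 kept, no run.
  v4: re-examined; everything it read last time is the same (v3 unchanged, v1 unchanged) — cache 4 kept, no run.
  v10: re-examined; everything it read last time is the same (v3 unchanged, in2 unchanged) — cache -4 kept, no run.
  v14: re-examined; everything it read last time is the same (v10 unchanged, v4 unchanged) — cache 4 kept, no run.

The important point: v1 recomputes to an identical value, and the output ends up unchanged.

v14 now evaluates to 4.
Run set: v1 (1 run).
Changed values: in3.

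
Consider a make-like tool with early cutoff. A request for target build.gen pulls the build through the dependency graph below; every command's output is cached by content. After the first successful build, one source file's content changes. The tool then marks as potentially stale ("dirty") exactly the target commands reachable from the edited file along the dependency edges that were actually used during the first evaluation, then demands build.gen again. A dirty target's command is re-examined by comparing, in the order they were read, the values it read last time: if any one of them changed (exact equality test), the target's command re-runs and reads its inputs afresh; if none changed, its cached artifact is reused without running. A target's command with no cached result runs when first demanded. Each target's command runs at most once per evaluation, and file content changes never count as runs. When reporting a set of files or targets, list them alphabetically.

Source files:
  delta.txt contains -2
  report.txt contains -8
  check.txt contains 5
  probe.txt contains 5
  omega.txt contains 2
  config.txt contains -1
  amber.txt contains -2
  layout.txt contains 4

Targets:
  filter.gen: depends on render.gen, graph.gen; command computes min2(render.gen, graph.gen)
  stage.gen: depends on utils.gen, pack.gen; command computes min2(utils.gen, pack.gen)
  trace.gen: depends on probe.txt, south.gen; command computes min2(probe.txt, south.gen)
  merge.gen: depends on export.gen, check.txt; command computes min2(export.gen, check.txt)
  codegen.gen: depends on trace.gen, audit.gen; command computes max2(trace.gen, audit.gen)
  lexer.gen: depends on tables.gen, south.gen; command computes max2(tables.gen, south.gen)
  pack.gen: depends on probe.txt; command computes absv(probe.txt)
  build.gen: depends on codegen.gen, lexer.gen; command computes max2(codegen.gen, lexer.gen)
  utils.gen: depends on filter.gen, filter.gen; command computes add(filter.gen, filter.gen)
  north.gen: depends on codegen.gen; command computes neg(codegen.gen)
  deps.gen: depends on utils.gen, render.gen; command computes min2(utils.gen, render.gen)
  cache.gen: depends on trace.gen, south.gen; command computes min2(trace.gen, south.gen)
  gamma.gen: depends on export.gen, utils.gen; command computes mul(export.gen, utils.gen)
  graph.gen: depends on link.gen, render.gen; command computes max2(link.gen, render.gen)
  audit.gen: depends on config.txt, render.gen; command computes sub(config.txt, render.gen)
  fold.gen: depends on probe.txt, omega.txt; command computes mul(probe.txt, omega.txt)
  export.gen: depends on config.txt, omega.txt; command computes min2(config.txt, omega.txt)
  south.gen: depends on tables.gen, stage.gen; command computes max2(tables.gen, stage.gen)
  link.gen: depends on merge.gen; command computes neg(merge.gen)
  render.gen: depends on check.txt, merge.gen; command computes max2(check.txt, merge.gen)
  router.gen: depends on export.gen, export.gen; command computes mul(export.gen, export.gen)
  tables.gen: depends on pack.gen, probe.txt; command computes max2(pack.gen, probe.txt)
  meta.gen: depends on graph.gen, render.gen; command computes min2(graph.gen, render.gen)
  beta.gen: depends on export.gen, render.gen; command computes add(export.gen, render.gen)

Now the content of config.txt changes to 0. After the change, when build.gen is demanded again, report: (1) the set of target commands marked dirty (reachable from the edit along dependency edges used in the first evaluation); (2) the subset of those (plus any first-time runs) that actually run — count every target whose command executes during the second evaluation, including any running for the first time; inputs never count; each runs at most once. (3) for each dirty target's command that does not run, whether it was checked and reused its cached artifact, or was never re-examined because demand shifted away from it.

The edit dirties: audit.gen, build.gen, codegen.gen, export.gen, filter.gen, graph.gen, lexer.gen, link.gen, merge.gen, render.gen, south.gen, stage.gen, trace.gen, utils.gen.
7 target commands run: audit.gen, codegen.gen, export.gen, graph.gen, link.gen, merge.gen, render.gen.
Cache hits after checking: build.gen, filter.gen, lexer.gen, south.gen, stage.gen, trace.gen, utils.gen.
Note where the cutoff bites: filter.gen is checked, finds nothing changed, and keeps its cache.

First demand of the output computes:
  export.gen = min2(-1, 2) = -1
  merge.gen = min2(-1, 5) = -1
  link.gen = neg(-1) = 1
  pack.gen = absv(5) = 5
  render.gen = max2(5, -1) = 5
  audit.gen = sub(-1, 5) = -6
  graph.gen = max2(1, 5) = 5
  filter.gen = min2(5, 5) = 5
  tables.gen = max2(5, 5) = 5
  utils.gen = add(5, 5) = 10
  stage.gen = min2(10, 5) = 5
  south.gen = max2(5, 5) = 5
  lexer.gen = max2(5, 5) = 5
  trace.gen = min2(5, 5) = 5
  codegen.gen = max2(5, -6) = 5
  build.gen = max2(5, 5) = 5

After the edit, cleaning proceeds:
  export.gen: a read changed (config.txt -1->0) — executes, giving 0.
  merge.gen: a read changed (export.gen -1->0) — executes, giving 0.
  link.gen: a read changed (merge.gen -1->0) — executes, giving 0.
  render.gen: a read changed (merge.gen -1->0) — executes, giving 5 — identical to its old value.
  audit.gen: a read changed (config.txt -1->0) — executes, giving -5.
  graph.gen: a read changed (link.gen 1->0) — executes, giving 5 — identical to its old value.
  filter.gen: dirty, but its reads are unchanged (render.gen unchanged, graph.gen unchanged); cached 5 stands.
  utils.gen: dirty, but its reads are unchanged (filter.gen unchanged, filter.gen unchanged); cached 10 stands.
  stage.gen: dirty, but its reads are unchanged (utils.gen unchanged, pack.gen unchanged); cached 5 stands.
  south.gen: dirty, but its reads are unchanged (tables.gen unchanged, stage.gen unchanged); cached 5 stands.
  lexer.gen: dirty, but its reads are unchanged (tables.gen unchanged, south.gen unchanged); cached 5 stands.
  trace.gen: dirty, but its reads are unchanged (probe.txt unchanged, south.gen unchanged); cached 5 stands.
  codegen.gen: a read changed (audit.gen -6->-5) — executes, giving 5 — identical to its old value.
  build.gen: dirty, but its reads are unchanged (codegen.gen unchanged, lexer.gen unchanged); cached 5 stands.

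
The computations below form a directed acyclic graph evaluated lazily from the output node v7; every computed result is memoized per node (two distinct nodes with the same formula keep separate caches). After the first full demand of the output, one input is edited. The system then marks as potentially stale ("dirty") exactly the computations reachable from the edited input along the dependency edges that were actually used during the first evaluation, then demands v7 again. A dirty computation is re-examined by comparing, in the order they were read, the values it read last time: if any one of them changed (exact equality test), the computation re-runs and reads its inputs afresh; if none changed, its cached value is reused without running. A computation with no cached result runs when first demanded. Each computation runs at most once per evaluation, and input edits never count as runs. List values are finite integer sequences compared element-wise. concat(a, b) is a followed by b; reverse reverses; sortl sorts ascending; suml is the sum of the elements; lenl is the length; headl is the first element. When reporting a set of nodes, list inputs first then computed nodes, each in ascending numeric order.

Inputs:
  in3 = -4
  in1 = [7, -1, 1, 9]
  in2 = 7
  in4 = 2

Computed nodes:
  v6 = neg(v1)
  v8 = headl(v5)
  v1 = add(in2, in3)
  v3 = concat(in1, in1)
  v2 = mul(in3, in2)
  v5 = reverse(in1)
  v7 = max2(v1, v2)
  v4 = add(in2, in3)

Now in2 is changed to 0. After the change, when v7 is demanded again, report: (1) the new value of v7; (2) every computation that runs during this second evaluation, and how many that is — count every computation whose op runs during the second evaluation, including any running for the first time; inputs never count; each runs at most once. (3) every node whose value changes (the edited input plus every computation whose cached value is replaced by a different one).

Demanding v7 again yields 0.
3 computations run: v1, v2, v7.
The nodes whose values change: in2, v1, v2, v7.

First demand of the output computes:
  v1 = add(7, -4) = 3
  v2 = mul(-4, 7) = -28
  v7 = max2(3, -28) = 3

After the edit, cleaning proceeds:
  v1: a read changed (in2 7->0) — executes, giving -4.
  v2: a read changed (in2 7->0) — executes, giving 0.
  v7: a read changed (v1 3->-4; v2 -28->0) — executes, giving 0.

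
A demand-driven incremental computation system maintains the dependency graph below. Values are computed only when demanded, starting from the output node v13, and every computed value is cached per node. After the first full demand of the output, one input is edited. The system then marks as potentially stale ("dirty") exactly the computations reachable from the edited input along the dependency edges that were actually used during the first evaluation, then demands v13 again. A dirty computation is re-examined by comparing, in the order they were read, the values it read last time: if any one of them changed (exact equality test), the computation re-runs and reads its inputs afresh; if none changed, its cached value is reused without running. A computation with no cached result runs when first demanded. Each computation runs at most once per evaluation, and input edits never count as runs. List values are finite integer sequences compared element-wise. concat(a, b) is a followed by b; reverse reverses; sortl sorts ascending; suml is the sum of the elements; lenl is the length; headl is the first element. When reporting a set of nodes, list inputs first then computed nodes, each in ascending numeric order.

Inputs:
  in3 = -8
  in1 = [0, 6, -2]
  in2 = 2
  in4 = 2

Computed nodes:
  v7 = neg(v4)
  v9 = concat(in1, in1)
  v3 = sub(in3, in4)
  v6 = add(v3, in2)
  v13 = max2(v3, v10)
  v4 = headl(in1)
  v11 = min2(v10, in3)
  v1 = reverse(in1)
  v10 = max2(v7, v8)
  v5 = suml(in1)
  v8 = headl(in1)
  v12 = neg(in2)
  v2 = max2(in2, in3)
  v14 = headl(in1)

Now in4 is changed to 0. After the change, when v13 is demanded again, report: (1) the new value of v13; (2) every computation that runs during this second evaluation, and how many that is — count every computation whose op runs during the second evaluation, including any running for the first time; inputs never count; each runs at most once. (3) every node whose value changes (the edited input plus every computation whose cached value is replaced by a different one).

New value of v13: 0.
Computations that run: v3, v13 — 2 in total.
Values that change: in4, v3.

First evaluation (everything demanded from the output):
  v3 = sub(-8, 2) = -10
  v4 = headl([0, 6, -2]) = 0
  v7 = neg(0) = 0
  v8 = headl([0, 6, -2]) = 0
  v10 = max2(0, 0) = 0
  v13 = max2(-10, 0) = 0

Propagation after the edit:
  v3: runs — in4 2->0; result -8.
  v13: runs — v3 -10->-8; result 0 (same value as before).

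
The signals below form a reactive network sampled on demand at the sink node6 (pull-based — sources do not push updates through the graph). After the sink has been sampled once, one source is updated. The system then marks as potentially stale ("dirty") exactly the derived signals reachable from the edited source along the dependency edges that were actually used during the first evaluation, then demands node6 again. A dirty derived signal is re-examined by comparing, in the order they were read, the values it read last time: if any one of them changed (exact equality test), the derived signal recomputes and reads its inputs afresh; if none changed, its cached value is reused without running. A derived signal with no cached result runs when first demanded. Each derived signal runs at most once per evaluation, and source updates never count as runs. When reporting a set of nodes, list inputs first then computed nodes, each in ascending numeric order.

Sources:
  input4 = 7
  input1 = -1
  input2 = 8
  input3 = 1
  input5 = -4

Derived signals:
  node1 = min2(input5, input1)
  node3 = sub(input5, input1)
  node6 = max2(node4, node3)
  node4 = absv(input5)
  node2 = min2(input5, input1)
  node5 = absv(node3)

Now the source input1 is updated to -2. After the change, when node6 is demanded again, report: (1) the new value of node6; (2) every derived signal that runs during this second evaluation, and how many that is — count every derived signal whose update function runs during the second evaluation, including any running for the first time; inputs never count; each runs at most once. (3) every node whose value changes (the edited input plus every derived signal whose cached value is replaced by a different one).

node6 now evaluates to 4.
Run set: node3, node6 (2 run).
Changed values: input1, node3.

Initial pass — values computed on the first demand:
  node3 = sub(-4, -1) = -3
  node4 = absv(-4) = 4
  node6 = max2(4, -3) = 4

Second demand — change propagation:
  node3: re-runs because input1 -1->-2; new result -2.
  node6: re-runs because node3 -3->-2; new result 4 (unchanged).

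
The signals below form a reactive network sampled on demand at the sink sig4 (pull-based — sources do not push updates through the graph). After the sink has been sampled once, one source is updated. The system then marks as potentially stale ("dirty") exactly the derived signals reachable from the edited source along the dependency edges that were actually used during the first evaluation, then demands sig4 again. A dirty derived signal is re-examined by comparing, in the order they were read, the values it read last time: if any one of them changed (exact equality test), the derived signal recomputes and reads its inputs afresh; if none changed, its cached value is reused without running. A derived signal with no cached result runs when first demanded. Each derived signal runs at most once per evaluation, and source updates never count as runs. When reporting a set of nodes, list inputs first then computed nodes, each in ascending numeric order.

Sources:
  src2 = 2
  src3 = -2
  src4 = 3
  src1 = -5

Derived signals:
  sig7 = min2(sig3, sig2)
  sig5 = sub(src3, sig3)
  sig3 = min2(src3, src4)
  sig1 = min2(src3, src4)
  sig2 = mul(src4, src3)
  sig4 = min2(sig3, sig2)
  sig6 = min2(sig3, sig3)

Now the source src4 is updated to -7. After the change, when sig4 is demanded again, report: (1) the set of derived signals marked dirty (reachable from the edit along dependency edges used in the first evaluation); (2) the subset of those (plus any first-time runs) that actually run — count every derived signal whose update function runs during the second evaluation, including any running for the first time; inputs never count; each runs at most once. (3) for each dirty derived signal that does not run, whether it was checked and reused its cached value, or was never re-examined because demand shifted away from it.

Dirty set: sig2, sig3, sig4.
Run set: sig2, sig3, sig4 (3 run).
All dirty derived signals ended up running.

Initial pass — values computed on the first demand:
  sig2 = mul(3, -2) = -6
  sig3 = min2(-2, 3) = -2
  sig4 = min2(-2, -6) = -6

Second demand — change propagation:
  sig2: re-runs because src4 3->-7; new result 14.
  sig3: re-runs because src4 3->-7; new result -7.
  sig4: re-runs because sig3 -2->-7; sig2 -6->14; new result -7.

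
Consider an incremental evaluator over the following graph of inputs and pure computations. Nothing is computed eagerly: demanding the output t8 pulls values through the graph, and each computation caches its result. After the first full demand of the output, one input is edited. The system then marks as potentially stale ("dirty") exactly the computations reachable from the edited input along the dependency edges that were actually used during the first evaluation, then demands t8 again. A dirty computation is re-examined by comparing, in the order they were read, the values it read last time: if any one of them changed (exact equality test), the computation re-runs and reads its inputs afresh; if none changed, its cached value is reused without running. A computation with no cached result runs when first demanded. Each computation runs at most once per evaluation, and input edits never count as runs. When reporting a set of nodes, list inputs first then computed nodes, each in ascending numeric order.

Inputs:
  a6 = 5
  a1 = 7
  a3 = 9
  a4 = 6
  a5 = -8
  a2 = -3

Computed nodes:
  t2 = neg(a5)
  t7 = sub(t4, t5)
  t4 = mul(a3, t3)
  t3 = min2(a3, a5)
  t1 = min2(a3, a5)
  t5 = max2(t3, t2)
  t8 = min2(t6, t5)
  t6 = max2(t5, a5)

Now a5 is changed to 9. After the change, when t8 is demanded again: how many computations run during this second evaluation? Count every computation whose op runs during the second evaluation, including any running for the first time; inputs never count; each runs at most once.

Run set: t2, t3, t5, t6, t8 (5 run).

Initial pass — values computed on the first demand:
  t2 = neg(-8) = 8
  t3 = min2(9, -8) = -8
  t5 = max2(-8, 8) = 8
  t6 = max2(8, -8) = 8
  t8 = min2(8, 8) = 8

Second demand — change propagation:
  t2: re-runs because a5 -8->9; new result -9.
  t3: re-runs because a5 -8->9; new result 9.
  t5: re-runs because t3 -8->9; t2 8->-9; new result 9.
  t6: re-runs because t5 8->9; a5 -8->9; new result 9.
  t8: re-runs because t6 8->9; t5 8->9; new result 9.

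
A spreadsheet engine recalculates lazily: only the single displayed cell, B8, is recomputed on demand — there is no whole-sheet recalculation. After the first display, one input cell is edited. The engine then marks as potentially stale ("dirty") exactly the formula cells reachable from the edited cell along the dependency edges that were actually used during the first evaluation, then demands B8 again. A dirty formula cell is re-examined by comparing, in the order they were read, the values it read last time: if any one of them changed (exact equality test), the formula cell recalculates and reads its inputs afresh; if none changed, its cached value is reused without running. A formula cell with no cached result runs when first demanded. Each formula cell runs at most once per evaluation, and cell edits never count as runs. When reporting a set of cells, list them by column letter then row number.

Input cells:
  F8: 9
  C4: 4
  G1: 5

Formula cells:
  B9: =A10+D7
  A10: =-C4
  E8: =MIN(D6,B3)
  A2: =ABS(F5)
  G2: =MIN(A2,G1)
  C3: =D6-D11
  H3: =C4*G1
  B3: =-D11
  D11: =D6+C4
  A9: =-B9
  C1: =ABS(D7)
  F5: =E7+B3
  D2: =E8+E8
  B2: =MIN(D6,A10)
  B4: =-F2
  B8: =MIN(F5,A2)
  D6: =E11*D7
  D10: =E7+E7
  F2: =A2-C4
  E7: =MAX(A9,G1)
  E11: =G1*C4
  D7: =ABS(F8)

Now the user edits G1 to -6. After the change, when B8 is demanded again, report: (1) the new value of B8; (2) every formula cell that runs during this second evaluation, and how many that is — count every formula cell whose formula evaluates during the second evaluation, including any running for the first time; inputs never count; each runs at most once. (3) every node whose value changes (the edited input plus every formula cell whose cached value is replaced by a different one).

First evaluation (everything demanded from the output):
  A10 = -(4) = -4
  D7 = ABS(9) = 9
  B9 = -4 + 9 = 5
  A9 = -(5) = -5
  E7 = MAX(-5, 5) = 5
  E11 = 5 * 4 = 20
  D6 = 20 * 9 = 180
  D11 = 180 + 4 = 184
  B3 = -(184) = -184
  F5 = 5 + -184 = -179
  A2 = ABS(-179) = 179
  B8 = MIN(-179, 179) = -179

Propagation after the edit:
  E7: runs — G1 5->-6; result -5.
  E11: runs — G1 5->-6; result -24.
  D6: runs — E11 20->-24; result -216.
  D11: runs — D6 180->-216; result -212.
  B3: runs — D11 184->-212; result 212.
  F5: runs — E7 5->-5; B3 -184->212; result 207.
  A2: runs — F5 -179->207; result 207.
  B8: runs — F5 -179->207; A2 179->207; result 207.

New value of B8: 207.
Formula cells that run: A2, B3, B8, D6, D11, E7, E11, F5 — 8 in total.
Values that change: A2, B3, B8, D6, D11, E7, E11, F5, G1.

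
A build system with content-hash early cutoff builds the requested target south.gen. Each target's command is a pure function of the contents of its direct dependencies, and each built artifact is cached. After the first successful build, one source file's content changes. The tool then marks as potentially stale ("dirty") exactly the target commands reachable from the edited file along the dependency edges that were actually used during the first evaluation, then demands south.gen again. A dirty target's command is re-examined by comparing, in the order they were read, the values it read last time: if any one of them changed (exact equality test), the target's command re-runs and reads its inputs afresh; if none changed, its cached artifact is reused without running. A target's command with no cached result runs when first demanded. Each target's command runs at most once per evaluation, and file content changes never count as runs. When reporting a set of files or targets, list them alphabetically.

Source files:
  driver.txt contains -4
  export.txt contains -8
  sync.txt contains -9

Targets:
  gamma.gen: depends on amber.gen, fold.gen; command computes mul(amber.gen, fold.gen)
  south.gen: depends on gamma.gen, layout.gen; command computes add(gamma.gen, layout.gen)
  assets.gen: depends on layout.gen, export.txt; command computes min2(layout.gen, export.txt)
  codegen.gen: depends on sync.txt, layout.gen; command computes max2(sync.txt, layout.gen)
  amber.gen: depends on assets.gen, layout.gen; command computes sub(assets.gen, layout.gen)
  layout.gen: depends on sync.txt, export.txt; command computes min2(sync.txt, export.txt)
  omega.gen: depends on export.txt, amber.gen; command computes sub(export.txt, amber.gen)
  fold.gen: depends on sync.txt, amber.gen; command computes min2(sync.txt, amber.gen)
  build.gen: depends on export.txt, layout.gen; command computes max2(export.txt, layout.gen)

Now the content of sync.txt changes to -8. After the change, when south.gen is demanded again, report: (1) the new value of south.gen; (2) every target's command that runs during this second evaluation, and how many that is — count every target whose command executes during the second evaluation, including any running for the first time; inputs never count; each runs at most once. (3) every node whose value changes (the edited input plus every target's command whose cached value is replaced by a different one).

New value of south.gen: -8.
Target commands that run: amber.gen, assets.gen, fold.gen, gamma.gen, layout.gen, south.gen — 6 in total.
Values that change: assets.gen, fold.gen, layout.gen, south.gen, sync.txt.

First evaluation (everything demanded from the output):
  layout.gen = min2(-9, -8) = -9
  assets.gen = min2(-9, -8) = -9
  amber.gen = sub(-9, -9) = 0
  fold.gen = min2(-9, 0) = -9
  gamma.gen = mul(0, -9) = 0
  south.gen = add(0, -9) = -9

Propagation after the edit:
  layout.gen: runs — sync.txt -9->-8; result -8.
  assets.gen: runs — layout.gen -9->-8; result -8.
  amber.gen: runs — assets.gen -9->-8; layout.gen -9->-8; result 0 (same value as before).
  fold.gen: runs — sync.txt -9->-8; result -8.
  gamma.gen: runs — fold.gen -9->-8; result 0 (same value as before).
  south.gen: runs — layout.gen -9->-8; result -8.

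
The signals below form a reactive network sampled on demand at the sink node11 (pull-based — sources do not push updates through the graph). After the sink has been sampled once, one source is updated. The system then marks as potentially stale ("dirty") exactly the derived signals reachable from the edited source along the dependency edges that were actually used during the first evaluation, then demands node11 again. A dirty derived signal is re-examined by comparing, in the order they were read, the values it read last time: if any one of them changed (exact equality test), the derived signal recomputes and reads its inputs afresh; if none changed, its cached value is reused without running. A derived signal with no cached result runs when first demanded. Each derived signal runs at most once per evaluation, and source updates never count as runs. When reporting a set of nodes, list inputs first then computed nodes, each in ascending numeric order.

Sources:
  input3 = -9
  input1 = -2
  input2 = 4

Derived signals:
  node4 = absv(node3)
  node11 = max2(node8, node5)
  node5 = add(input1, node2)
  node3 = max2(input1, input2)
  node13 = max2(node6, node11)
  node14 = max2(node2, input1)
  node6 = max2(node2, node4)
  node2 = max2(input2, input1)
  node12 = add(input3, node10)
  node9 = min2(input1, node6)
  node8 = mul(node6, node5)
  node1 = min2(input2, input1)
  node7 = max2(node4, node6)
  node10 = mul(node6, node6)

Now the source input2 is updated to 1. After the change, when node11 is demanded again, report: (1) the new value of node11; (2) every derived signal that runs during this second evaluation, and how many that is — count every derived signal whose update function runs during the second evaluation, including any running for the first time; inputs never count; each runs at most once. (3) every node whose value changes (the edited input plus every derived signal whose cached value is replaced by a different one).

Initial pass — values computed on the first demand:
  node2 = max2(4, -2) = 4
  node3 = max2(-2, 4) = 4
  node4 = absv(4) = 4
  node5 = add(-2, 4) = 2
  node6 = max2(4, 4) = 4
  node8 = mul(4, 2) = 8
  node11 = max2(8, 2) = 8

Second demand — change propagation:
  node2: re-runs because input2 4->1; new result 1.
  node3: re-runs because input2 4->1; new result 1.
  node4: re-runs because node3 4->1; new result 1.
  node5: re-runs because node2 4->1; new result -1.
  node6: re-runs because node2 4->1; node4 4->1; new result 1.
  node8: re-runs because node6 4->1; node5 2->-1; new result -1.
  node11: re-runs because node8 8->-1; node5 2->-1; new result -1.

node11 now evaluates to -1.
Run set: node2, node3, node4, node5, node6, node8, node11 (7 run).
Changed values: input2, node2, node3, node4, node5, node6, node8, node11.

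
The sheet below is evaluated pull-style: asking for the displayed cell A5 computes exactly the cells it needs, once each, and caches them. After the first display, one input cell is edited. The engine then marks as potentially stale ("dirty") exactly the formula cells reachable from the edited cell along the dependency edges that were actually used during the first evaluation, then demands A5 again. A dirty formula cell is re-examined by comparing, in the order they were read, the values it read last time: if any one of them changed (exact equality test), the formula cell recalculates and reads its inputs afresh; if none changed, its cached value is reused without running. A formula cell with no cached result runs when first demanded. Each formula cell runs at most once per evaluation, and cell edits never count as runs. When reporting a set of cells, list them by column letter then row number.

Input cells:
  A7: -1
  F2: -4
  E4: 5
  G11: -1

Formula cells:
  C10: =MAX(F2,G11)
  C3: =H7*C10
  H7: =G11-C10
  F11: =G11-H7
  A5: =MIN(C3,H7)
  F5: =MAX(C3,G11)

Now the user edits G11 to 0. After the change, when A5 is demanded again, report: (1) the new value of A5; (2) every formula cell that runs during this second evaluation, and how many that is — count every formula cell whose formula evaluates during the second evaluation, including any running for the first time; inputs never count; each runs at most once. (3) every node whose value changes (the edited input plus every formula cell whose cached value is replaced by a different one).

Demanding A5 again yields 0.
3 formula cells run: C3, C10, H7.
The nodes whose values change: C10, G11.
Note where the cutoff bites: A5 is checked, finds nothing changed, and keeps its cache.

First demand of the output computes:
  C10 = MAX(-4, -1) = -1
  H7 = -1 - -1 = 0
  C3 = 0 * -1 = 0
  A5 = MIN(0, 0) = 0

After the edit, cleaning proceeds:
  C10: a read changed (G11 -1->0) — executes, giving 0.
  H7: a read changed (G11 -1->0; C10 -1->0) — executes, giving 0 — identical to its old value.
  C3: a read changed (C10 -1->0) — executes, giving 0 — identical to its old value.
  A5: dirty, but its reads are unchanged (C3 unchanged, H7 unchanged); cached 0 stands.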